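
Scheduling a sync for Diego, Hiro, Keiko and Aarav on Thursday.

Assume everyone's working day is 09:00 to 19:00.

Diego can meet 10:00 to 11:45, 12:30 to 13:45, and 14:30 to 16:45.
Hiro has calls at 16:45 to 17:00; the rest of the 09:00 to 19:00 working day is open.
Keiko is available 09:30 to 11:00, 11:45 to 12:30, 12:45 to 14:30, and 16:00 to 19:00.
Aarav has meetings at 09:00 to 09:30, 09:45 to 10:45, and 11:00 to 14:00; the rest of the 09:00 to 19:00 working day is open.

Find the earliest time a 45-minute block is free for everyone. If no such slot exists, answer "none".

16:00

Hiro free within 09:00–19:00: 09:00–16:45, 17:00–19:00.
Aarav free within 09:00–19:00: 09:30–09:45, 10:45–11:00, 14:00–19:00.
Diego ∩ Hiro: 10:00–11:45, 12:30–13:45, 14:30–16:45.
Diego ∩ Hiro ∩ Keiko: 10:00–11:00, 12:45–13:45, 16:00–16:45.
Diego ∩ Hiro ∩ Keiko ∩ Aarav: 10:45–11:00, 16:00–16:45.
Windows ≥ 45 min: 16:00–16:45.
Earliest such window starts at 16:00.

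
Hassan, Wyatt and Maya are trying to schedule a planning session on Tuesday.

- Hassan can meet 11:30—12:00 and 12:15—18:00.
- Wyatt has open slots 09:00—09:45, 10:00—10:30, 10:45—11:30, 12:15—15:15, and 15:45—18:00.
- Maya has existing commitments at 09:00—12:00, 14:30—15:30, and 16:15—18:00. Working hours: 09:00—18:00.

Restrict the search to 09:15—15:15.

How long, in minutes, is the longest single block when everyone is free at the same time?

135 minutes

Maya free within 09:00–18:00: 12:00–14:30, 15:30–16:15.
Hassan ∩ Wyatt: 12:15–15:15, 15:45–18:00.
Hassan ∩ Wyatt ∩ Maya: 12:15–14:30, 15:45–16:15.
Restricted to 09:15–15:15: 12:15–14:30.
Single common window of 135 minutes.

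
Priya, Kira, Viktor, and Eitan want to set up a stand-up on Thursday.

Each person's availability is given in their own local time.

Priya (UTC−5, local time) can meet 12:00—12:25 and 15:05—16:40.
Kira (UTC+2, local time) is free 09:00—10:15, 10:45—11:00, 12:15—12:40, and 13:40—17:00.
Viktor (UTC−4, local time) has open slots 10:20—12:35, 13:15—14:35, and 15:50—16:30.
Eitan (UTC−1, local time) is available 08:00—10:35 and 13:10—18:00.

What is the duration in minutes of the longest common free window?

Priya → UTC: 17:00–17:25, 20:05–21:40.
Kira → UTC: 07:00–08:15, 08:45–09:00, 10:15–10:40, 11:40–15:00.
Viktor → UTC: 14:20–16:35, 17:15–18:35, 19:50–20:30.
Eitan → UTC: 09:00–11:35, 14:10–19:00.
Priya ∩ Kira: (none).
Priya ∩ Kira ∩ Viktor: (none).
Priya ∩ Kira ∩ Viktor ∩ Eitan: (none).
No common window.

0 minutes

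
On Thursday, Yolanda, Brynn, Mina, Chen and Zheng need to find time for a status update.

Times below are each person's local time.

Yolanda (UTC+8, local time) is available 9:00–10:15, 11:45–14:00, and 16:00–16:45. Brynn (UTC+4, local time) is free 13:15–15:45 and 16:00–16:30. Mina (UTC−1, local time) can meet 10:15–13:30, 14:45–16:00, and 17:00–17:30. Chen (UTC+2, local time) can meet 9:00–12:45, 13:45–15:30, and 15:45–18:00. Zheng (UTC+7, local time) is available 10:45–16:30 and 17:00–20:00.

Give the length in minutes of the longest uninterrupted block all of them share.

Yolanda → UTC: 01:00–02:15, 03:45–06:00, 08:00–08:45.
Brynn → UTC: 09:15–11:45, 12:00–12:30.
Mina → UTC: 11:15–14:30, 15:45–17:00, 18:00–18:30.
Chen → UTC: 07:00–10:45, 11:45–13:30, 13:45–16:00.
Zheng → UTC: 03:45–09:30, 10:00–13:00.
Yolanda ∩ Brynn: (none).
Yolanda ∩ Brynn ∩ Mina: (none).
Yolanda ∩ Brynn ∩ Mina ∩ Chen: (none).
Yolanda ∩ Brynn ∩ Mina ∩ Chen ∩ Zheng: (none).
No common window.

0 minutes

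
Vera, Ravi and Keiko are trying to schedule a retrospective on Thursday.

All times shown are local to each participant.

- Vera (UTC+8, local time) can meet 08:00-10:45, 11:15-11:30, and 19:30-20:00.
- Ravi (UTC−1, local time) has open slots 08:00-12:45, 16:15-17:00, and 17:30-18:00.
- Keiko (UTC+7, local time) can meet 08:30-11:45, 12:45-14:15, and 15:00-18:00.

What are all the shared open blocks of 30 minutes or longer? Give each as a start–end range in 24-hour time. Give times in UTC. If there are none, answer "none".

Vera → UTC: 00:00–02:45, 03:15–03:30, 11:30–12:00.
Ravi → UTC: 09:00–13:45, 17:15–18:00, 18:30–19:00.
Keiko → UTC: 01:30–04:45, 05:45–07:15, 08:00–11:00.
Vera ∩ Ravi: 11:30–12:00.
Vera ∩ Ravi ∩ Keiko: (none).
Windows ≥ 30 min: (none).

none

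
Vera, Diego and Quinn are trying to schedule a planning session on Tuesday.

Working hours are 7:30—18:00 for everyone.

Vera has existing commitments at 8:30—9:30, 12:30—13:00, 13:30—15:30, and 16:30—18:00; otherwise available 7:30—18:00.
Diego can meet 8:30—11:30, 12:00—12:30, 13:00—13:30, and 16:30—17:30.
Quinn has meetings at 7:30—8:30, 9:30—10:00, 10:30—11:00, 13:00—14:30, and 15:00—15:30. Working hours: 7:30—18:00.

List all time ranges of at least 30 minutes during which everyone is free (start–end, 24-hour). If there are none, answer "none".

10:00–10:30, 11:00–11:30, 12:00–12:30

Vera free within 07:30–18:00: 07:30–08:30, 09:30–12:30, 13:00–13:30, 15:30–16:30.
Quinn free within 07:30–18:00: 08:30–09:30, 10:00–10:30, 11:00–13:00, 14:30–15:00, 15:30–18:00.
Vera ∩ Diego: 09:30–11:30, 12:00–12:30, 13:00–13:30.
Vera ∩ Diego ∩ Quinn: 10:00–10:30, 11:00–11:30, 12:00–12:30.
Windows ≥ 30 min: 10:00–10:30, 11:00–11:30, 12:00–12:30.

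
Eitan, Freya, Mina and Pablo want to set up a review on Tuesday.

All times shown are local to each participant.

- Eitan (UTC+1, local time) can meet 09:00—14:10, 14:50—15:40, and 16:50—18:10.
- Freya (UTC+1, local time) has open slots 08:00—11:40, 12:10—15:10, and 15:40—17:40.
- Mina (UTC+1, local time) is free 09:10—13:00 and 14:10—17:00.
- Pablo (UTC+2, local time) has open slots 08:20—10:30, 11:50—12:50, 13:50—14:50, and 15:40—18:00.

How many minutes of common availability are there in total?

Eitan → UTC: 08:00–13:10, 13:50–14:40, 15:50–17:10.
Freya → UTC: 07:00–10:40, 11:10–14:10, 14:40–16:40.
Mina → UTC: 08:10–12:00, 13:10–16:00.
Pablo → UTC: 06:20–08:30, 09:50–10:50, 11:50–12:50, 13:40–16:00.
Eitan ∩ Freya: 08:00–10:40, 11:10–13:10, 13:50–14:10, 15:50–16:40.
Eitan ∩ Freya ∩ Mina: 08:10–10:40, 11:10–12:00, 13:50–14:10, 15:50–16:00.
Eitan ∩ Freya ∩ Mina ∩ Pablo: 08:10–08:30, 09:50–10:40, 11:50–12:00, 13:50–14:10, 15:50–16:00.
Total common minutes: 20 + 50 + 10 + 20 + 10 = 110.

110 minutes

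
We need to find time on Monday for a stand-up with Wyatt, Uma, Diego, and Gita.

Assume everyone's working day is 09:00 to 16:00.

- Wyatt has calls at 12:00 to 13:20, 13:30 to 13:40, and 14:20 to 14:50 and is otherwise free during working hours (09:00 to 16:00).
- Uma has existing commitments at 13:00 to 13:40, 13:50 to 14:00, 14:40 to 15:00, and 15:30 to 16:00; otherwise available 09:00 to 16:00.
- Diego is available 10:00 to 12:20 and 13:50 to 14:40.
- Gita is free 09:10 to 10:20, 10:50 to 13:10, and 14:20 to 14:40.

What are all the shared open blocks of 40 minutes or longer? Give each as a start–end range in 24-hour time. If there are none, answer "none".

Wyatt free within 09:00–16:00: 09:00–12:00, 13:20–13:30, 13:40–14:20, 14:50–16:00.
Uma free within 09:00–16:00: 09:00–13:00, 13:40–13:50, 14:00–14:40, 15:00–15:30.
Wyatt ∩ Uma: 09:00–12:00, 13:40–13:50, 14:00–14:20, 15:00–15:30.
Wyatt ∩ Uma ∩ Diego: 10:00–12:00, 14:00–14:20.
Wyatt ∩ Uma ∩ Diego ∩ Gita: 10:00–10:20, 10:50–12:00.
Windows ≥ 40 min: 10:50–12:00.

10:50–12:00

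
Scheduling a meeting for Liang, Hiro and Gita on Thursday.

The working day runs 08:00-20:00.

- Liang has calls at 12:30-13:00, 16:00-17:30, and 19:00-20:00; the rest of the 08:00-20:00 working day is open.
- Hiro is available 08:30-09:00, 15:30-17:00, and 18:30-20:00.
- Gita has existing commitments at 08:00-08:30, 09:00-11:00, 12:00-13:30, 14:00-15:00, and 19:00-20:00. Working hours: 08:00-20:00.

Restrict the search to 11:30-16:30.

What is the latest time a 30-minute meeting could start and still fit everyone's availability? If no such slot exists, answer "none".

Liang free within 08:00–20:00: 08:00–12:30, 13:00–16:00, 17:30–19:00.
Gita free within 08:00–20:00: 08:30–09:00, 11:00–12:00, 13:30–14:00, 15:00–19:00.
Liang ∩ Hiro: 08:30–09:00, 15:30–16:00, 18:30–19:00.
Liang ∩ Hiro ∩ Gita: 08:30–09:00, 15:30–16:00, 18:30–19:00.
Restricted to 11:30–16:30: 15:30–16:00.
Windows ≥ 30 min: 15:30–16:00.
Latest start in the last window 15:30–16:00 is 16:00 − 30 min = 15:30.

15:30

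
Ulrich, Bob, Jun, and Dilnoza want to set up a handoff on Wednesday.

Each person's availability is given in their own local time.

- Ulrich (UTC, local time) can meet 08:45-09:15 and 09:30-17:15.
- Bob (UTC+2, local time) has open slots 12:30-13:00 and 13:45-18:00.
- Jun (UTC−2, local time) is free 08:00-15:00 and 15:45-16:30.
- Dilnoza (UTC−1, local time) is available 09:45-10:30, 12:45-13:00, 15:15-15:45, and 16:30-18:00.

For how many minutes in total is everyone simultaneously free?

Ulrich → UTC: 08:45–09:15, 09:30–17:15.
Bob → UTC: 10:30–11:00, 11:45–16:00.
Jun → UTC: 10:00–17:00, 17:45–18:30.
Dilnoza → UTC: 10:45–11:30, 13:45–14:00, 16:15–16:45, 17:30–19:00.
Ulrich ∩ Bob: 10:30–11:00, 11:45–16:00.
Ulrich ∩ Bob ∩ Jun: 10:30–11:00, 11:45–16:00.
Ulrich ∩ Bob ∩ Jun ∩ Dilnoza: 10:45–11:00, 13:45–14:00.
Total common minutes: 15 + 15 = 30.

30 minutes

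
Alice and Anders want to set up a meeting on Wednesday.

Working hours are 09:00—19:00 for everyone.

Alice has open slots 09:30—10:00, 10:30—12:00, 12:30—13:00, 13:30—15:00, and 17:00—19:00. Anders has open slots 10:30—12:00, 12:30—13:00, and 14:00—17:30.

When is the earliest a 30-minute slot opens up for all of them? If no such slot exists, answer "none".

10:30

Alice ∩ Anders: 10:30–12:00, 12:30–13:00, 14:00–15:00, 17:00–17:30.
Windows ≥ 30 min: 10:30–12:00, 12:30–13:00, 14:00–15:00, 17:00–17:30.
Earliest such window starts at 10:30.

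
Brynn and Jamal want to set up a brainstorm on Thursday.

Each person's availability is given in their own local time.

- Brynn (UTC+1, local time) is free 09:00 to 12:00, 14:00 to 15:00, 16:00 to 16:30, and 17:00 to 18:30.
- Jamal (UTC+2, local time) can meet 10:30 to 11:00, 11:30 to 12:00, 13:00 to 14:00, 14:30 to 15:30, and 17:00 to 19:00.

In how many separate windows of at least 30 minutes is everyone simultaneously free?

5

Brynn → UTC: 08:00–11:00, 13:00–14:00, 15:00–15:30, 16:00–17:30.
Jamal → UTC: 08:30–09:00, 09:30–10:00, 11:00–12:00, 12:30–13:30, 15:00–17:00.
Brynn ∩ Jamal: 08:30–09:00, 09:30–10:00, 13:00–13:30, 15:00–15:30, 16:00–17:00.
Windows ≥ 30 min: 08:30–09:00, 09:30–10:00, 13:00–13:30, 15:00–15:30, 16:00–17:00.
That's 5 windows.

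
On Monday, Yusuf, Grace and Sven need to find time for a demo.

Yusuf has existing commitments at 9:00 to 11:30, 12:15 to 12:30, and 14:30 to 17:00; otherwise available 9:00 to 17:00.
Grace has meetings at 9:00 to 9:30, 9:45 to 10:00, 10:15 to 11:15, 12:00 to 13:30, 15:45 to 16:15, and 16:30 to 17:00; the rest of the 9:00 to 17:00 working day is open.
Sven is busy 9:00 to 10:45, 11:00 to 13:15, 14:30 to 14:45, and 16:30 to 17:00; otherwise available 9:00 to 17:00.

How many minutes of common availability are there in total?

60 minutes

Yusuf free within 09:00–17:00: 11:30–12:15, 12:30–14:30.
Grace free within 09:00–17:00: 09:30–09:45, 10:00–10:15, 11:15–12:00, 13:30–15:45, 16:15–16:30.
Sven free within 09:00–17:00: 10:45–11:00, 13:15–14:30, 14:45–16:30.
Yusuf ∩ Grace: 11:30–12:00, 13:30–14:30.
Yusuf ∩ Grace ∩ Sven: 13:30–14:30.
Total common minutes: 60.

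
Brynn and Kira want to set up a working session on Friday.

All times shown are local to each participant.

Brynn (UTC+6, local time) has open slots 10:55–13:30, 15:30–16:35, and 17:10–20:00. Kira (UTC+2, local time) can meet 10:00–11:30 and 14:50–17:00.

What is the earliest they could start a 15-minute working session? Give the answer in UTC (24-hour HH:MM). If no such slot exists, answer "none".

Brynn → UTC: 04:55–07:30, 09:30–10:35, 11:10–14:00.
Kira → UTC: 08:00–09:30, 12:50–15:00.
Brynn ∩ Kira: 12:50–14:00.
Windows ≥ 15 min: 12:50–14:00.
Earliest such window starts at 12:50.

12:50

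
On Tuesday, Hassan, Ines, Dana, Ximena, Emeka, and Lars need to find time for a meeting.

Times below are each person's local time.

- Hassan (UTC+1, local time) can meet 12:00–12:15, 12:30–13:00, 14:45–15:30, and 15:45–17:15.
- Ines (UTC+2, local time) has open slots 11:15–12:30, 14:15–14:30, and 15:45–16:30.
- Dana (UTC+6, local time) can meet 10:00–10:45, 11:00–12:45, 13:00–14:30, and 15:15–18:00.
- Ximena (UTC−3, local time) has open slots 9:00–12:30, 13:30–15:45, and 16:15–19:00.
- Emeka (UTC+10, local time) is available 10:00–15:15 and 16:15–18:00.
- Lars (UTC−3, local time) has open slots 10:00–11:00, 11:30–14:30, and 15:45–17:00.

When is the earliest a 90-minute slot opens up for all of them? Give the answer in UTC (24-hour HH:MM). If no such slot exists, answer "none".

Hassan → UTC: 11:00–11:15, 11:30–12:00, 13:45–14:30, 14:45–16:15.
Ines → UTC: 09:15–10:30, 12:15–12:30, 13:45–14:30.
Dana → UTC: 04:00–04:45, 05:00–06:45, 07:00–08:30, 09:15–12:00.
Ximena → UTC: 12:00–15:30, 16:30–18:45, 19:15–22:00.
Emeka → UTC: 00:00–05:15, 06:15–08:00.
Lars → UTC: 13:00–14:00, 14:30–17:30, 18:45–20:00.
Hassan ∩ Ines: 13:45–14:30.
Hassan ∩ Ines ∩ Dana: (none).
Hassan ∩ Ines ∩ Dana ∩ Ximena: (none).
Hassan ∩ Ines ∩ Dana ∩ Ximena ∩ Emeka: (none).
Hassan ∩ Ines ∩ Dana ∩ Ximena ∩ Emeka ∩ Lars: (none).
Windows ≥ 90 min: (none).

none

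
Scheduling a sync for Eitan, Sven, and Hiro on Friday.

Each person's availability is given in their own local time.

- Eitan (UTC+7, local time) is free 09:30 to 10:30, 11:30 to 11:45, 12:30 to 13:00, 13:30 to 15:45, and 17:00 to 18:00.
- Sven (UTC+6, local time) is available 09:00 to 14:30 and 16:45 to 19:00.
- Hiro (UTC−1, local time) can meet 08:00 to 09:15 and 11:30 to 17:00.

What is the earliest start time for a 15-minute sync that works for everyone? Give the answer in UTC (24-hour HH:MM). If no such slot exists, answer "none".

Eitan → UTC: 02:30–03:30, 04:30–04:45, 05:30–06:00, 06:30–08:45, 10:00–11:00.
Sven → UTC: 03:00–08:30, 10:45–13:00.
Hiro → UTC: 09:00–10:15, 12:30–18:00.
Eitan ∩ Sven: 03:00–03:30, 04:30–04:45, 05:30–06:00, 06:30–08:30, 10:45–11:00.
Eitan ∩ Sven ∩ Hiro: (none).
Windows ≥ 15 min: (none).

none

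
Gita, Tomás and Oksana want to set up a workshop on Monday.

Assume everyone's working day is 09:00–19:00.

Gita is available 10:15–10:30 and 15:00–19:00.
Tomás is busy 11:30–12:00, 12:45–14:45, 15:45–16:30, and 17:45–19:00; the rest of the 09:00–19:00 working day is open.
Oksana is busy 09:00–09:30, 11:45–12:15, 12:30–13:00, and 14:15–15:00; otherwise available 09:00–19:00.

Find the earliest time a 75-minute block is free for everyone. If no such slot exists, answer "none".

Tomás free within 09:00–19:00: 09:00–11:30, 12:00–12:45, 14:45–15:45, 16:30–17:45.
Oksana free within 09:00–19:00: 09:30–11:45, 12:15–12:30, 13:00–14:15, 15:00–19:00.
Gita ∩ Tomás: 10:15–10:30, 15:00–15:45, 16:30–17:45.
Gita ∩ Tomás ∩ Oksana: 10:15–10:30, 15:00–15:45, 16:30–17:45.
Windows ≥ 75 min: 16:30–17:45.
Earliest such window starts at 16:30.

16:30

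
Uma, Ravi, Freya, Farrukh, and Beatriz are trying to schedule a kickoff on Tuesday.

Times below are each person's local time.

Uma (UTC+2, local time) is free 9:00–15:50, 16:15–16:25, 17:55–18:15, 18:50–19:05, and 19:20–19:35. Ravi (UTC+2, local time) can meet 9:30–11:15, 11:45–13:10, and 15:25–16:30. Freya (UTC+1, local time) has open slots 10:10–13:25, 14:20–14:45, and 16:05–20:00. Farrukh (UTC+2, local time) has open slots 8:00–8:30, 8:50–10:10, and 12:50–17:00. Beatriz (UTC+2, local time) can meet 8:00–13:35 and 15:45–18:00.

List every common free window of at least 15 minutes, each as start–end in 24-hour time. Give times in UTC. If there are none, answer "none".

Uma → UTC: 07:00–13:50, 14:15–14:25, 15:55–16:15, 16:50–17:05, 17:20–17:35.
Ravi → UTC: 07:30–09:15, 09:45–11:10, 13:25–14:30.
Freya → UTC: 09:10–12:25, 13:20–13:45, 15:05–19:00.
Farrukh → UTC: 06:00–06:30, 06:50–08:10, 10:50–15:00.
Beatriz → UTC: 06:00–11:35, 13:45–16:00.
Uma ∩ Ravi: 07:30–09:15, 09:45–11:10, 13:25–13:50, 14:15–14:25.
Uma ∩ Ravi ∩ Freya: 09:10–09:15, 09:45–11:10, 13:25–13:45.
Uma ∩ Ravi ∩ Freya ∩ Farrukh: 10:50–11:10, 13:25–13:45.
Uma ∩ Ravi ∩ Freya ∩ Farrukh ∩ Beatriz: 10:50–11:10.
Windows ≥ 15 min: 10:50–11:10.

10:50–11:10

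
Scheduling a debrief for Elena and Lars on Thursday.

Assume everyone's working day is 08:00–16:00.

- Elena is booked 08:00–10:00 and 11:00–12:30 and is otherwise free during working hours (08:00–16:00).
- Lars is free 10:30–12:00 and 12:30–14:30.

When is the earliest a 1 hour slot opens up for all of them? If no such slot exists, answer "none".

Elena free within 08:00–16:00: 10:00–11:00, 12:30–16:00.
Elena ∩ Lars: 10:30–11:00, 12:30–14:30.
Windows ≥ 60 min: 12:30–14:30.
Earliest such window starts at 12:30.

12:30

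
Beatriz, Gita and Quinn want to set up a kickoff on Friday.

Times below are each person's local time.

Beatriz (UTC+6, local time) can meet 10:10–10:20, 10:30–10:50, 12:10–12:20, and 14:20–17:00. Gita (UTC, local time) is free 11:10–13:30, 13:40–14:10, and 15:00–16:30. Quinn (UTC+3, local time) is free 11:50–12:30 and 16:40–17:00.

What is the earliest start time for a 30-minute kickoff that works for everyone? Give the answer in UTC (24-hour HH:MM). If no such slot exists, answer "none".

none

Beatriz → UTC: 04:10–04:20, 04:30–04:50, 06:10–06:20, 08:20–11:00.
Gita → UTC: 11:10–13:30, 13:40–14:10, 15:00–16:30.
Quinn → UTC: 08:50–09:30, 13:40–14:00.
Beatriz ∩ Gita: (none).
Beatriz ∩ Gita ∩ Quinn: (none).
Windows ≥ 30 min: (none).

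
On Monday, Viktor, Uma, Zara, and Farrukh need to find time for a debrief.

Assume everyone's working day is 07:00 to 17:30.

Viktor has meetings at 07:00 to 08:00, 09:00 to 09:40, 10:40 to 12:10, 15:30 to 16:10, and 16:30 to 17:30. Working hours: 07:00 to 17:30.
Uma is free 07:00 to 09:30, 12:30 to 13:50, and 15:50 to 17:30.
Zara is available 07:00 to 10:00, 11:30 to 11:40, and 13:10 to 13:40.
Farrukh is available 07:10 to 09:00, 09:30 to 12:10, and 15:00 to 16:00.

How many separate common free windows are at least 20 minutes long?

Viktor free within 07:00–17:30: 08:00–09:00, 09:40–10:40, 12:10–15:30, 16:10–16:30.
Viktor ∩ Uma: 08:00–09:00, 12:30–13:50, 16:10–16:30.
Viktor ∩ Uma ∩ Zara: 08:00–09:00, 13:10–13:40.
Viktor ∩ Uma ∩ Zara ∩ Farrukh: 08:00–09:00.
Windows ≥ 20 min: 08:00–09:00.
That's 1 window.

1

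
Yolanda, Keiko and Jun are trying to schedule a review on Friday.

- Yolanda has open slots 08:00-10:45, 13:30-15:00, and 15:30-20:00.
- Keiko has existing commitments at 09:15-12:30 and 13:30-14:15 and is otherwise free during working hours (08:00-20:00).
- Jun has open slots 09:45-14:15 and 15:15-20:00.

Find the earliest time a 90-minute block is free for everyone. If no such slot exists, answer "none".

Keiko free within 08:00–20:00: 08:00–09:15, 12:30–13:30, 14:15–20:00.
Yolanda ∩ Keiko: 08:00–09:15, 14:15–15:00, 15:30–20:00.
Yolanda ∩ Keiko ∩ Jun: 15:30–20:00.
Windows ≥ 90 min: 15:30–20:00.
Earliest such window starts at 15:30.

15:30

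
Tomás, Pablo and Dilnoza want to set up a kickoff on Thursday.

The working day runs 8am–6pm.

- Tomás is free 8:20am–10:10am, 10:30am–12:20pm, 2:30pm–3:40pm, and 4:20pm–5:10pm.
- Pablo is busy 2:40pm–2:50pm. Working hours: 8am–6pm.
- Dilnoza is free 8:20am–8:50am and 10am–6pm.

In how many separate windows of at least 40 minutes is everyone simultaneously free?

Pablo free within 08:00–18:00: 08:00–14:40, 14:50–18:00.
Tomás ∩ Pablo: 08:20–10:10, 10:30–12:20, 14:30–14:40, 14:50–15:40, 16:20–17:10.
Tomás ∩ Pablo ∩ Dilnoza: 08:20–08:50, 10:00–10:10, 10:30–12:20, 14:30–14:40, 14:50–15:40, 16:20–17:10.
Windows ≥ 40 min: 10:30–12:20, 14:50–15:40, 16:20–17:10.
That's 3 windows.

3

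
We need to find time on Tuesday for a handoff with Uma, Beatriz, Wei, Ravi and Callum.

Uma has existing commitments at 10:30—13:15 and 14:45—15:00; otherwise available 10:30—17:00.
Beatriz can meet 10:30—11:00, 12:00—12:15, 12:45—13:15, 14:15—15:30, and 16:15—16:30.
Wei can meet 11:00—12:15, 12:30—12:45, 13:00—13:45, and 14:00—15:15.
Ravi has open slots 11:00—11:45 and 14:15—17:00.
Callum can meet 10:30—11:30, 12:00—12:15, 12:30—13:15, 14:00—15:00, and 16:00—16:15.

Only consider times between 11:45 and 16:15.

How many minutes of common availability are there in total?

30 minutes

Uma free within 10:30–17:00: 13:15–14:45, 15:00–17:00.
Uma ∩ Beatriz: 14:15–14:45, 15:00–15:30, 16:15–16:30.
Uma ∩ Beatriz ∩ Wei: 14:15–14:45, 15:00–15:15.
Uma ∩ Beatriz ∩ Wei ∩ Ravi: 14:15–14:45, 15:00–15:15.
Uma ∩ Beatriz ∩ Wei ∩ Ravi ∩ Callum: 14:15–14:45.
Restricted to 11:45–16:15: 14:15–14:45.
Total common minutes: 30.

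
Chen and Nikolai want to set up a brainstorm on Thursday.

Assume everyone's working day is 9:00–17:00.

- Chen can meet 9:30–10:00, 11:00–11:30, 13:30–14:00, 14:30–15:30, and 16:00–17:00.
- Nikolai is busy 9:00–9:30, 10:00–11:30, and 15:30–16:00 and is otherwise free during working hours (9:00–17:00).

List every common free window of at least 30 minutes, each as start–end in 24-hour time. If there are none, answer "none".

Nikolai free within 09:00–17:00: 09:30–10:00, 11:30–15:30, 16:00–17:00.
Chen ∩ Nikolai: 09:30–10:00, 13:30–14:00, 14:30–15:30, 16:00–17:00.
Windows ≥ 30 min: 09:30–10:00, 13:30–14:00, 14:30–15:30, 16:00–17:00.

09:30–10:00, 13:30–14:00, 14:30–15:30, 16:00–17:00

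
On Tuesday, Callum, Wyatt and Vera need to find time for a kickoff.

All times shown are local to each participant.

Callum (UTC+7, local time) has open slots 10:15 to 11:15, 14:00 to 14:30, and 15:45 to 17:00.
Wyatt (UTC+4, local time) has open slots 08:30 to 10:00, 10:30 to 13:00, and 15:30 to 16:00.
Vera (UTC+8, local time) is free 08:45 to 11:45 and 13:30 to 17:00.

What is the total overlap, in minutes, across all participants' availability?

Callum → UTC: 03:15–04:15, 07:00–07:30, 08:45–10:00.
Wyatt → UTC: 04:30–06:00, 06:30–09:00, 11:30–12:00.
Vera → UTC: 00:45–03:45, 05:30–09:00.
Callum ∩ Wyatt: 07:00–07:30, 08:45–09:00.
Callum ∩ Wyatt ∩ Vera: 07:00–07:30, 08:45–09:00.
Total common minutes: 30 + 15 = 45.

45 minutes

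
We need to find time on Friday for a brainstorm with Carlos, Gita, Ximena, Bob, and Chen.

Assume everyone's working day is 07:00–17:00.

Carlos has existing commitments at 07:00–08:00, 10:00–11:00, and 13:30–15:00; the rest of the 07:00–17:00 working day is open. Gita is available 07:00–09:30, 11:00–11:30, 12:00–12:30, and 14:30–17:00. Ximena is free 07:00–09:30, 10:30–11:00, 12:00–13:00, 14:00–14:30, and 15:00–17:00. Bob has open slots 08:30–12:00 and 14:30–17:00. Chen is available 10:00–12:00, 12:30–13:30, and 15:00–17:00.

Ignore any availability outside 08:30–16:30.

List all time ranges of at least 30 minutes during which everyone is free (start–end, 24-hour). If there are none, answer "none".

Carlos free within 07:00–17:00: 08:00–10:00, 11:00–13:30, 15:00–17:00.
Carlos ∩ Gita: 08:00–09:30, 11:00–11:30, 12:00–12:30, 15:00–17:00.
Carlos ∩ Gita ∩ Ximena: 08:00–09:30, 12:00–12:30, 15:00–17:00.
Carlos ∩ Gita ∩ Ximena ∩ Bob: 08:30–09:30, 15:00–17:00.
Carlos ∩ Gita ∩ Ximena ∩ Bob ∩ Chen: 15:00–17:00.
Restricted to 08:30–16:30: 15:00–16:30.
Windows ≥ 30 min: 15:00–16:30.

15:00–16:30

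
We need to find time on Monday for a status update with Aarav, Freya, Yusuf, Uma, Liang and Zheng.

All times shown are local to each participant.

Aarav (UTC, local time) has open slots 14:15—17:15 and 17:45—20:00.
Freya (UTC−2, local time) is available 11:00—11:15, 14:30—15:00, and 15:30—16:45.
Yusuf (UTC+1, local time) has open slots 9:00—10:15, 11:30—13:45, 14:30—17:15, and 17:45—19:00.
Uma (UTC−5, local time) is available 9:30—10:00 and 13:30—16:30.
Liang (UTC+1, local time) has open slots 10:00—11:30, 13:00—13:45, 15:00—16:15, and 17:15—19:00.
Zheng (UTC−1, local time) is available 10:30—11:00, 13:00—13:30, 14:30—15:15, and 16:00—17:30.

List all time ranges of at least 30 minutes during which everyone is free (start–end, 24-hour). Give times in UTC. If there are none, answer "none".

none

Aarav → UTC: 14:15–17:15, 17:45–20:00.
Freya → UTC: 13:00–13:15, 16:30–17:00, 17:30–18:45.
Yusuf → UTC: 08:00–09:15, 10:30–12:45, 13:30–16:15, 16:45–18:00.
Uma → UTC: 14:30–15:00, 18:30–21:30.
Liang → UTC: 09:00–10:30, 12:00–12:45, 14:00–15:15, 16:15–18:00.
Zheng → UTC: 11:30–12:00, 14:00–14:30, 15:30–16:15, 17:00–18:30.
Aarav ∩ Freya: 16:30–17:00, 17:45–18:45.
Aarav ∩ Freya ∩ Yusuf: 16:45–17:00, 17:45–18:00.
Aarav ∩ Freya ∩ Yusuf ∩ Uma: (none).
Aarav ∩ Freya ∩ Yusuf ∩ Uma ∩ Liang: (none).
Aarav ∩ Freya ∩ Yusuf ∩ Uma ∩ Liang ∩ Zheng: (none).
Windows ≥ 30 min: (none).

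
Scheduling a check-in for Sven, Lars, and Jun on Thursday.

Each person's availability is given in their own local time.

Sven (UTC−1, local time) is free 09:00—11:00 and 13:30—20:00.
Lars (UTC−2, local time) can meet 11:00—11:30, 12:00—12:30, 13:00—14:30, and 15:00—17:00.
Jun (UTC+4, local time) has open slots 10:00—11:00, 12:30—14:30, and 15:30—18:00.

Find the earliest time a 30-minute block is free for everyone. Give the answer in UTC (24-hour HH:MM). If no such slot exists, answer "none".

Sven → UTC: 10:00–12:00, 14:30–21:00.
Lars → UTC: 13:00–13:30, 14:00–14:30, 15:00–16:30, 17:00–19:00.
Jun → UTC: 06:00–07:00, 08:30–10:30, 11:30–14:00.
Sven ∩ Lars: 15:00–16:30, 17:00–19:00.
Sven ∩ Lars ∩ Jun: (none).
Windows ≥ 30 min: (none).

none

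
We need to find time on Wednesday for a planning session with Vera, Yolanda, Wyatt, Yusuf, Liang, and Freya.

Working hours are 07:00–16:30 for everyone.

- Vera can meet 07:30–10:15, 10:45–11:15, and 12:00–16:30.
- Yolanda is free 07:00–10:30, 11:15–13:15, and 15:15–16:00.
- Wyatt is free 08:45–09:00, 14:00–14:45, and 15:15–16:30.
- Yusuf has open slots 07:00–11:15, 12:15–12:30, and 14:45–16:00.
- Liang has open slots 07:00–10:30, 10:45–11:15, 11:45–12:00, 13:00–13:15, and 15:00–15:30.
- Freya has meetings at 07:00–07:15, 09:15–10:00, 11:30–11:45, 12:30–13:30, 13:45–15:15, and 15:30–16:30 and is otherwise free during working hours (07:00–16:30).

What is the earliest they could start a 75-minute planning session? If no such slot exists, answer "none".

none

Freya free within 07:00–16:30: 07:15–09:15, 10:00–11:30, 11:45–12:30, 13:30–13:45, 15:15–15:30.
Vera ∩ Yolanda: 07:30–10:15, 12:00–13:15, 15:15–16:00.
Vera ∩ Yolanda ∩ Wyatt: 08:45–09:00, 15:15–16:00.
Vera ∩ Yolanda ∩ Wyatt ∩ Yusuf: 08:45–09:00, 15:15–16:00.
Vera ∩ Yolanda ∩ Wyatt ∩ Yusuf ∩ Liang: 08:45–09:00, 15:15–15:30.
Vera ∩ Yolanda ∩ Wyatt ∩ Yusuf ∩ Liang ∩ Freya: 08:45–09:00, 15:15–15:30.
Windows ≥ 75 min: (none).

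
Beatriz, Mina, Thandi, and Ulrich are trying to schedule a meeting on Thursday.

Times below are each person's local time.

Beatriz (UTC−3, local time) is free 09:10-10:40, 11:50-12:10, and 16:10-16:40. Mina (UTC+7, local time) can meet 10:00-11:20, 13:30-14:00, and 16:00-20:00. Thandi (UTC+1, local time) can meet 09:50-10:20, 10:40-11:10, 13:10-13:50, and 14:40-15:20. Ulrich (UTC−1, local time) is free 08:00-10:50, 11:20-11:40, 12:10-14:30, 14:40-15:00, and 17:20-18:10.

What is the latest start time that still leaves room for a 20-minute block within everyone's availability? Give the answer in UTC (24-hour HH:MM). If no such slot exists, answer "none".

12:20

Beatriz → UTC: 12:10–13:40, 14:50–15:10, 19:10–19:40.
Mina → UTC: 03:00–04:20, 06:30–07:00, 09:00–13:00.
Thandi → UTC: 08:50–09:20, 09:40–10:10, 12:10–12:50, 13:40–14:20.
Ulrich → UTC: 09:00–11:50, 12:20–12:40, 13:10–15:30, 15:40–16:00, 18:20–19:10.
Beatriz ∩ Mina: 12:10–13:00.
Beatriz ∩ Mina ∩ Thandi: 12:10–12:50.
Beatriz ∩ Mina ∩ Thandi ∩ Ulrich: 12:20–12:40.
Windows ≥ 20 min: 12:20–12:40.
Latest start in the last window 12:20–12:40 is 12:40 − 20 min = 12:20.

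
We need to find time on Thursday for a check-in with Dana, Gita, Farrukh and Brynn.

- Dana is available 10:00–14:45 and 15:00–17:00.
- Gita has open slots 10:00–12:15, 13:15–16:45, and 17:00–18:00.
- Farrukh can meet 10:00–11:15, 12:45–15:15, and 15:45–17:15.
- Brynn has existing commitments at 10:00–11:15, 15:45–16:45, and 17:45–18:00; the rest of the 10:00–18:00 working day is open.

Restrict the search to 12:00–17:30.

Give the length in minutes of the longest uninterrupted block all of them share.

90 minutes

Brynn free within 10:00–18:00: 11:15–15:45, 16:45–17:45.
Dana ∩ Gita: 10:00–12:15, 13:15–14:45, 15:00–16:45.
Dana ∩ Gita ∩ Farrukh: 10:00–11:15, 13:15–14:45, 15:00–15:15, 15:45–16:45.
Dana ∩ Gita ∩ Farrukh ∩ Brynn: 13:15–14:45, 15:00–15:15.
Restricted to 12:00–17:30: 13:15–14:45, 15:00–15:15.
Common window lengths: 90, 15 min; longest is 90.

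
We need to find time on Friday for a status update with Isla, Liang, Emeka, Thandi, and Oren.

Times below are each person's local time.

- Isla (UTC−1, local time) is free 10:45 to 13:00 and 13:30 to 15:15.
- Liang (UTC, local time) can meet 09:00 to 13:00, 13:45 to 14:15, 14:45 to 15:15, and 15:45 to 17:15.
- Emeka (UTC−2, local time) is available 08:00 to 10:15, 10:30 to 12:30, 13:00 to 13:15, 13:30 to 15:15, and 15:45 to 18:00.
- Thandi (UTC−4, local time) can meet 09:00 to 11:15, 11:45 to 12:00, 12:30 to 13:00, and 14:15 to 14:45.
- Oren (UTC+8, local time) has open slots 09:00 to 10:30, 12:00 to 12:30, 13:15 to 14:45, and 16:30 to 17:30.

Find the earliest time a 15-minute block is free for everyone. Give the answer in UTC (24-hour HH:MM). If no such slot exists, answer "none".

none

Isla → UTC: 11:45–14:00, 14:30–16:15.
Liang → UTC: 09:00–13:00, 13:45–14:15, 14:45–15:15, 15:45–17:15.
Emeka → UTC: 10:00–12:15, 12:30–14:30, 15:00–15:15, 15:30–17:15, 17:45–20:00.
Thandi → UTC: 13:00–15:15, 15:45–16:00, 16:30–17:00, 18:15–18:45.
Oren → UTC: 01:00–02:30, 04:00–04:30, 05:15–06:45, 08:30–09:30.
Isla ∩ Liang: 11:45–13:00, 13:45–14:00, 14:45–15:15, 15:45–16:15.
Isla ∩ Liang ∩ Emeka: 11:45–12:15, 12:30–13:00, 13:45–14:00, 15:00–15:15, 15:45–16:15.
Isla ∩ Liang ∩ Emeka ∩ Thandi: 13:45–14:00, 15:00–15:15, 15:45–16:00.
Isla ∩ Liang ∩ Emeka ∩ Thandi ∩ Oren: (none).
Windows ≥ 15 min: (none).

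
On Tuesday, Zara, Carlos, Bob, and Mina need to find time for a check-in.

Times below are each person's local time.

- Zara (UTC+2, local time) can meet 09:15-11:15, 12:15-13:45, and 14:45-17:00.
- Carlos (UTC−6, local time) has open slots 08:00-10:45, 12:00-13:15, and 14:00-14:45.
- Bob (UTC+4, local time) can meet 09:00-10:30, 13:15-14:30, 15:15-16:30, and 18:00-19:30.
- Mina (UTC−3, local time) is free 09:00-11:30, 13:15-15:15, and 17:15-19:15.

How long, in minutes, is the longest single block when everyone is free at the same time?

30 minutes

Zara → UTC: 07:15–09:15, 10:15–11:45, 12:45–15:00.
Carlos → UTC: 14:00–16:45, 18:00–19:15, 20:00–20:45.
Bob → UTC: 05:00–06:30, 09:15–10:30, 11:15–12:30, 14:00–15:30.
Mina → UTC: 12:00–14:30, 16:15–18:15, 20:15–22:15.
Zara ∩ Carlos: 14:00–15:00.
Zara ∩ Carlos ∩ Bob: 14:00–15:00.
Zara ∩ Carlos ∩ Bob ∩ Mina: 14:00–14:30.
Single common window of 30 minutes.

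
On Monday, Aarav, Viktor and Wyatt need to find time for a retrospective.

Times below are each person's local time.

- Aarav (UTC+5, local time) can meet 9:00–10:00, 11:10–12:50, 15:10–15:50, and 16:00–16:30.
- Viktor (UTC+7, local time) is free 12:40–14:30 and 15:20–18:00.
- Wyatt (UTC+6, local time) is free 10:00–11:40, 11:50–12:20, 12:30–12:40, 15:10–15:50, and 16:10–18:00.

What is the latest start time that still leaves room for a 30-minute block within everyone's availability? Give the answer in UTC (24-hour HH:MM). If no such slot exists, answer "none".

Aarav → UTC: 04:00–05:00, 06:10–07:50, 10:10–10:50, 11:00–11:30.
Viktor → UTC: 05:40–07:30, 08:20–11:00.
Wyatt → UTC: 04:00–05:40, 05:50–06:20, 06:30–06:40, 09:10–09:50, 10:10–12:00.
Aarav ∩ Viktor: 06:10–07:30, 10:10–10:50.
Aarav ∩ Viktor ∩ Wyatt: 06:10–06:20, 06:30–06:40, 10:10–10:50.
Windows ≥ 30 min: 10:10–10:50.
Latest start in the last window 10:10–10:50 is 10:50 − 30 min = 10:20.

10:20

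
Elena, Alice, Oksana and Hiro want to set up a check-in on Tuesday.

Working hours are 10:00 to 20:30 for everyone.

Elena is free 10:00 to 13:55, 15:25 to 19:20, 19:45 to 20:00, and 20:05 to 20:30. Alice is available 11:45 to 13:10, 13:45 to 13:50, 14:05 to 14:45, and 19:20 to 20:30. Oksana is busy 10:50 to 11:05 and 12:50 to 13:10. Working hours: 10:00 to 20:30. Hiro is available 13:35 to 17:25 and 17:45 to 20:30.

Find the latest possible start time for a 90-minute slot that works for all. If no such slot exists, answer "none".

Oksana free within 10:00–20:30: 10:00–10:50, 11:05–12:50, 13:10–20:30.
Elena ∩ Alice: 11:45–13:10, 13:45–13:50, 19:45–20:00, 20:05–20:30.
Elena ∩ Alice ∩ Oksana: 11:45–12:50, 13:45–13:50, 19:45–20:00, 20:05–20:30.
Elena ∩ Alice ∩ Oksana ∩ Hiro: 13:45–13:50, 19:45–20:00, 20:05–20:30.
Windows ≥ 90 min: (none).

none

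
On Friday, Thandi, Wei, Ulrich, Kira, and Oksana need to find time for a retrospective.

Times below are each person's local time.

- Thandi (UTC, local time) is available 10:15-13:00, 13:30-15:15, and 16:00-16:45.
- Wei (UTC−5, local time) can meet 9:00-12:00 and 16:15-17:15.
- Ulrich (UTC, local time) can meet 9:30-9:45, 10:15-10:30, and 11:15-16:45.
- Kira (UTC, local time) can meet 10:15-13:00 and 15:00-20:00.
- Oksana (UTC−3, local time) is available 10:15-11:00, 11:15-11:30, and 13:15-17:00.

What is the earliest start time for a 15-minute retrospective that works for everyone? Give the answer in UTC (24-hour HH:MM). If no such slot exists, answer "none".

16:15

Thandi → UTC: 10:15–13:00, 13:30–15:15, 16:00–16:45.
Wei → UTC: 14:00–17:00, 21:15–22:15.
Ulrich → UTC: 09:30–09:45, 10:15–10:30, 11:15–16:45.
Kira → UTC: 10:15–13:00, 15:00–20:00.
Oksana → UTC: 13:15–14:00, 14:15–14:30, 16:15–20:00.
Thandi ∩ Wei: 14:00–15:15, 16:00–16:45.
Thandi ∩ Wei ∩ Ulrich: 14:00–15:15, 16:00–16:45.
Thandi ∩ Wei ∩ Ulrich ∩ Kira: 15:00–15:15, 16:00–16:45.
Thandi ∩ Wei ∩ Ulrich ∩ Kira ∩ Oksana: 16:15–16:45.
Windows ≥ 15 min: 16:15–16:45.
Earliest such window starts at 16:15.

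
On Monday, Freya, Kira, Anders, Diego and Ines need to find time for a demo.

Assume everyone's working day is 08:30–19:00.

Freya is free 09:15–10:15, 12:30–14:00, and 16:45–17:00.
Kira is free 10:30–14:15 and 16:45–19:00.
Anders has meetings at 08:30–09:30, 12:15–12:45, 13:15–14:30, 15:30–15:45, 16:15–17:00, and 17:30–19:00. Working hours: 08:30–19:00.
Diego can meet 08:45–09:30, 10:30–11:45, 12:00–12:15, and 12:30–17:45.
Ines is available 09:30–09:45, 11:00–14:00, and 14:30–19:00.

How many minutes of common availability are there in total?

30 minutes

Anders free within 08:30–19:00: 09:30–12:15, 12:45–13:15, 14:30–15:30, 15:45–16:15, 17:00–17:30.
Freya ∩ Kira: 12:30–14:00, 16:45–17:00.
Freya ∩ Kira ∩ Anders: 12:45–13:15.
Freya ∩ Kira ∩ Anders ∩ Diego: 12:45–13:15.
Freya ∩ Kira ∩ Anders ∩ Diego ∩ Ines: 12:45–13:15.
Total common minutes: 30.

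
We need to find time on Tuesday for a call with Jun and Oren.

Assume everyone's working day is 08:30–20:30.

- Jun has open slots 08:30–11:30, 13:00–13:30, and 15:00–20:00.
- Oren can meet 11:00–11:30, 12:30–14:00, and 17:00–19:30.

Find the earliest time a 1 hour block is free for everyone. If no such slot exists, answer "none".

17:00

Jun ∩ Oren: 11:00–11:30, 13:00–13:30, 17:00–19:30.
Windows ≥ 60 min: 17:00–19:30.
Earliest such window starts at 17:00.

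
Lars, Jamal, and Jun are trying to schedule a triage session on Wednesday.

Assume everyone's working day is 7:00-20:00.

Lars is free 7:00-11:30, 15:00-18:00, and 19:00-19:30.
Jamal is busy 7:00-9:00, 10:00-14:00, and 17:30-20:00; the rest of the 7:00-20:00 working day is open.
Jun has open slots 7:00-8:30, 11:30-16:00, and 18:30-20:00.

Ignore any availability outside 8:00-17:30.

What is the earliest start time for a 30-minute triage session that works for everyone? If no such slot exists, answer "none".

Jamal free within 07:00–20:00: 09:00–10:00, 14:00–17:30.
Lars ∩ Jamal: 09:00–10:00, 15:00–17:30.
Lars ∩ Jamal ∩ Jun: 15:00–16:00.
Restricted to 08:00–17:30: 15:00–16:00.
Windows ≥ 30 min: 15:00–16:00.
Earliest such window starts at 15:00.

15:00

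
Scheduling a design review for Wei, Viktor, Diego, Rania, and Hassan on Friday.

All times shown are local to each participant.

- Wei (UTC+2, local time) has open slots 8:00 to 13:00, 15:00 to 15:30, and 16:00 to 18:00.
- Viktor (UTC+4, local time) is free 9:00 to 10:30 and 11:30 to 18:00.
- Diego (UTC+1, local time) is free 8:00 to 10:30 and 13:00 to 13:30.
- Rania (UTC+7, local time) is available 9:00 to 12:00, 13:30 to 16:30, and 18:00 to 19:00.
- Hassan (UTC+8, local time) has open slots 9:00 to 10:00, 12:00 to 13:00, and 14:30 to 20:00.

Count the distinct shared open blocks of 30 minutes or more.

Wei → UTC: 06:00–11:00, 13:00–13:30, 14:00–16:00.
Viktor → UTC: 05:00–06:30, 07:30–14:00.
Diego → UTC: 07:00–09:30, 12:00–12:30.
Rania → UTC: 02:00–05:00, 06:30–09:30, 11:00–12:00.
Hassan → UTC: 01:00–02:00, 04:00–05:00, 06:30–12:00.
Wei ∩ Viktor: 06:00–06:30, 07:30–11:00, 13:00–13:30.
Wei ∩ Viktor ∩ Diego: 07:30–09:30.
Wei ∩ Viktor ∩ Diego ∩ Rania: 07:30–09:30.
Wei ∩ Viktor ∩ Diego ∩ Rania ∩ Hassan: 07:30–09:30.
Windows ≥ 30 min: 07:30–09:30.
That's 1 window.

1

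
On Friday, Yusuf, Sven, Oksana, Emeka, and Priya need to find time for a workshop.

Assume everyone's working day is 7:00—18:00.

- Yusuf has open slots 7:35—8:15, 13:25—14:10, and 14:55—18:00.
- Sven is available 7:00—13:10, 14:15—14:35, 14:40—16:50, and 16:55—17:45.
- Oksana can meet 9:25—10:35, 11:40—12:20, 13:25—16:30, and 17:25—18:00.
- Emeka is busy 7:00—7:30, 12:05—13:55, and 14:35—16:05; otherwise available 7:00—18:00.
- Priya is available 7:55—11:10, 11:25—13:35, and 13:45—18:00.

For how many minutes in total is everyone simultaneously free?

Emeka free within 07:00–18:00: 07:30–12:05, 13:55–14:35, 16:05–18:00.
Yusuf ∩ Sven: 07:35–08:15, 14:55–16:50, 16:55–17:45.
Yusuf ∩ Sven ∩ Oksana: 14:55–16:30, 17:25–17:45.
Yusuf ∩ Sven ∩ Oksana ∩ Emeka: 16:05–16:30, 17:25–17:45.
Yusuf ∩ Sven ∩ Oksana ∩ Emeka ∩ Priya: 16:05–16:30, 17:25–17:45.
Total common minutes: 25 + 20 = 45.

45 minutes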